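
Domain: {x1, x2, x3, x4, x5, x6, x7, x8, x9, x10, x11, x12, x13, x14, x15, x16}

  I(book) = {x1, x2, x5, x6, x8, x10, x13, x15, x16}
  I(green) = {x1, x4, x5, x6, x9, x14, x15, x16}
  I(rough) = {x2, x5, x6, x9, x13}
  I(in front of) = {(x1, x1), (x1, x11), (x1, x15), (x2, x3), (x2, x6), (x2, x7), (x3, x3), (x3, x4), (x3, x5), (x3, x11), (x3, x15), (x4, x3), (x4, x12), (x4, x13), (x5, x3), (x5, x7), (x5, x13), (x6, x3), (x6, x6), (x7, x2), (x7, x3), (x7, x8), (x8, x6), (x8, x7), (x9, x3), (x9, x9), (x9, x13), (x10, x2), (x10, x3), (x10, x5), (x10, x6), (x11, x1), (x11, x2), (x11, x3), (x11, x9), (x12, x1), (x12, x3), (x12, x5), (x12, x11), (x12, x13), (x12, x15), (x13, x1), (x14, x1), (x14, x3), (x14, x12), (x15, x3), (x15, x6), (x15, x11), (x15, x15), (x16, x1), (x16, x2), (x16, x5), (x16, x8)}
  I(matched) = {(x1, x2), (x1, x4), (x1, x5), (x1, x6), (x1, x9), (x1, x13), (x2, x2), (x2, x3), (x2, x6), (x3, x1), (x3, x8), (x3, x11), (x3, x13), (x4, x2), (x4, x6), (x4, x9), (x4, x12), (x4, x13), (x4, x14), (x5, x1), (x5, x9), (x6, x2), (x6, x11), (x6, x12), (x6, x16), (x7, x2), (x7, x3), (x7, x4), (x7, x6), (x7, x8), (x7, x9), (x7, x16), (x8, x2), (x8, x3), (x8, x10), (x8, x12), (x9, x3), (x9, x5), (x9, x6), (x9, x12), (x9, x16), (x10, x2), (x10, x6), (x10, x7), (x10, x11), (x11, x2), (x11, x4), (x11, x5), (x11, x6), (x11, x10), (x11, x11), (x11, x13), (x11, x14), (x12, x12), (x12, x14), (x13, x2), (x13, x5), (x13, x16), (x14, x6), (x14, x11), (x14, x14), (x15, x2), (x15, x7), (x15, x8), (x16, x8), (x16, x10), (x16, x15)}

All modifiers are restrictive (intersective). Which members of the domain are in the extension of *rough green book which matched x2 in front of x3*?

⟦which matched x2⟧ = {x : ⟨x, x2⟩ ∈ ⟦matched⟧} = {x1, x2, x4, x6, x7, x8, x10, x11, x13, x15}
⟦in front of x3⟧ = {x : ⟨x, x3⟩ ∈ ⟦in front of⟧} = {x2, x3, x4, x5, x6, x7, x9, x10, x11, x12, x14, x15}
⟦book⟧ = {x1, x2, x5, x6, x8, x10, x13, x15, x16}
… ∩ ⟦which matched x2⟧ = {x1, x2, x5, x6, x8, x10, x13, x15, x16} ∩ {x1, x2, x4, x6, x7, x8, x10, x11, x13, x15} = {x1, x2, x6, x8, x10, x13, x15}
… ∩ ⟦in front of x3⟧ = {x1, x2, x6, x8, x10, x13, x15} ∩ {x2, x3, x4, x5, x6, x7, x9, x10, x11, x12, x14, x15} = {x2, x6, x10, x15}
… ∩ ⟦rough⟧ = {x2, x6, x10, x15} ∩ {x2, x5, x6, x9, x13} = {x2, x6}
… ∩ ⟦green⟧ = {x2, x6} ∩ {x1, x4, x5, x6, x9, x14, x15, x16} = {x6}
So ⟦rough green book which matched x2 in front of x3⟧ = {x6}.

{x6}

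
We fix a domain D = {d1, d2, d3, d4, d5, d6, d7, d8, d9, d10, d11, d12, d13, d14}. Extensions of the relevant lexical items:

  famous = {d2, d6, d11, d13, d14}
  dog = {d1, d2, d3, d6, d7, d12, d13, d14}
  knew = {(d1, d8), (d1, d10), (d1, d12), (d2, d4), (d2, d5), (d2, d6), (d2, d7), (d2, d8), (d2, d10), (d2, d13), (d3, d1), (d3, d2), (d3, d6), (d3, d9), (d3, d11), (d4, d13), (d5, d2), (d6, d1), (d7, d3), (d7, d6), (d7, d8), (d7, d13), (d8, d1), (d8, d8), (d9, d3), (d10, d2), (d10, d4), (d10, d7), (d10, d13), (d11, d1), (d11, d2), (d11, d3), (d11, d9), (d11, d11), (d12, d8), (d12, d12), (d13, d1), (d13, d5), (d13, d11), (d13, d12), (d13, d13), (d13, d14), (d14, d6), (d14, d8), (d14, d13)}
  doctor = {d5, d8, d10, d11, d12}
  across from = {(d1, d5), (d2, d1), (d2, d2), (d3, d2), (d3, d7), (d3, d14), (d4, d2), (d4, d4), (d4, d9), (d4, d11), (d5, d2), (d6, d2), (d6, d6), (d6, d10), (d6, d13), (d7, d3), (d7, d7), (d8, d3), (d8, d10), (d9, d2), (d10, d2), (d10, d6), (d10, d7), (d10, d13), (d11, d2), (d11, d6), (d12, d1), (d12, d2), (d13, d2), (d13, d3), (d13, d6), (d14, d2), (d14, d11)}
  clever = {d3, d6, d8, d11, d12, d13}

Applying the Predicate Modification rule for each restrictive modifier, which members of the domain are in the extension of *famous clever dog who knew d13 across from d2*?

{d13}

⟦who knew d13⟧ = {x : ⟨x, d13⟩ ∈ ⟦knew⟧} = {d2, d4, d7, d10, d13, d14}
⟦across from d2⟧ = {x : ⟨x, d2⟩ ∈ ⟦across from⟧} = {d2, d3, d4, d5, d6, d9, d10, d11, d12, d13, d14}
⟦dog⟧ = {d1, d2, d3, d6, d7, d12, d13, d14}
… ∩ ⟦who knew d13⟧ = {d1, d2, d3, d6, d7, d12, d13, d14} ∩ {d2, d4, d7, d10, d13, d14} = {d2, d7, d13, d14}
… ∩ ⟦across from d2⟧ = {d2, d7, d13, d14} ∩ {d2, d3, d4, d5, d6, d9, d10, d11, d12, d13, d14} = {d2, d13, d14}
… ∩ ⟦famous⟧ = {d2, d13, d14} ∩ {d2, d6, d11, d13, d14} = {d2, d13, d14}
… ∩ ⟦clever⟧ = {d2, d13, d14} ∩ {d3, d6, d8, d11, d12, d13} = {d13}
So ⟦famous clever dog who knew d13 across from d2⟧ = {d13}.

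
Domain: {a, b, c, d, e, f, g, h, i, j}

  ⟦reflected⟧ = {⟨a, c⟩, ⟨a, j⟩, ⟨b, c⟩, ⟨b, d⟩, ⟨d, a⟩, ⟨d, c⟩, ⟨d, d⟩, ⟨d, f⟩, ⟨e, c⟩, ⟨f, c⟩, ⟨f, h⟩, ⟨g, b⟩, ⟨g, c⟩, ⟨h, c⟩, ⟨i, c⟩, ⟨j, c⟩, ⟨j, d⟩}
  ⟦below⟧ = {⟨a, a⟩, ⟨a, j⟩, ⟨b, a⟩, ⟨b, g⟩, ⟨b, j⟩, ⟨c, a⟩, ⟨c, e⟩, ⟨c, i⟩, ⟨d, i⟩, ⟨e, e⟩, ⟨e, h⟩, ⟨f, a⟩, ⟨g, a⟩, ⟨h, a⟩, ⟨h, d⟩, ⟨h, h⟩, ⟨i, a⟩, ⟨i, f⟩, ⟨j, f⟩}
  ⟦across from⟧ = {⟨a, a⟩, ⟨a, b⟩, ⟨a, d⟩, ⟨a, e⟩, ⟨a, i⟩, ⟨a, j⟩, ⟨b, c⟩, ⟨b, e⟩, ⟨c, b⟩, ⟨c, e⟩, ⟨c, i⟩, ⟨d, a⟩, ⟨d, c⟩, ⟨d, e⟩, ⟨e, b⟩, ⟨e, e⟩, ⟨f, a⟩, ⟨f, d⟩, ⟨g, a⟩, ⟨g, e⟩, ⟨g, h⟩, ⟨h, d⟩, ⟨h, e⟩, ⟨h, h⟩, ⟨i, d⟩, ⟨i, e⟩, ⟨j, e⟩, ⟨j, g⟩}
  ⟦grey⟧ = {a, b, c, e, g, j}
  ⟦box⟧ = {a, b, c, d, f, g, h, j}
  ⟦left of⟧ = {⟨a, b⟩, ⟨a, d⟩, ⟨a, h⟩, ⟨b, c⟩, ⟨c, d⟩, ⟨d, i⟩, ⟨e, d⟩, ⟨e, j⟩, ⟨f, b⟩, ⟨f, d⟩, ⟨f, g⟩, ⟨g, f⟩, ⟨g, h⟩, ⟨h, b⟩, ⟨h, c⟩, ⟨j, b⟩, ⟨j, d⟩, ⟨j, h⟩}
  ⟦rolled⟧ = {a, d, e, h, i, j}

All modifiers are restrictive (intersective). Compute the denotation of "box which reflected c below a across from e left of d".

⟦which reflected c⟧ = {x : ⟨x, c⟩ ∈ ⟦reflected⟧} = {a, b, d, e, f, g, h, i, j}
⟦below a⟧ = {x : ⟨x, a⟩ ∈ ⟦below⟧} = {a, b, c, f, g, h, i}
⟦across from e⟧ = {x : ⟨x, e⟩ ∈ ⟦across from⟧} = {a, b, c, d, e, g, h, i, j}
⟦left of d⟧ = {x : ⟨x, d⟩ ∈ ⟦left of⟧} = {a, c, e, f, j}
⟦box⟧ = {a, b, c, d, f, g, h, j}
… ∩ ⟦which reflected c⟧ = {a, b, c, d, f, g, h, j} ∩ {a, b, d, e, f, g, h, i, j} = {a, b, d, f, g, h, j}
… ∩ ⟦below a⟧ = {a, b, d, f, g, h, j} ∩ {a, b, c, f, g, h, i} = {a, b, f, g, h}
… ∩ ⟦across from e⟧ = {a, b, f, g, h} ∩ {a, b, c, d, e, g, h, i, j} = {a, b, g, h}
… ∩ ⟦left of d⟧ = {a, b, g, h} ∩ {a, c, e, f, j} = {a}
So ⟦box which reflected c below a across from e left of d⟧ = {a}.

{a}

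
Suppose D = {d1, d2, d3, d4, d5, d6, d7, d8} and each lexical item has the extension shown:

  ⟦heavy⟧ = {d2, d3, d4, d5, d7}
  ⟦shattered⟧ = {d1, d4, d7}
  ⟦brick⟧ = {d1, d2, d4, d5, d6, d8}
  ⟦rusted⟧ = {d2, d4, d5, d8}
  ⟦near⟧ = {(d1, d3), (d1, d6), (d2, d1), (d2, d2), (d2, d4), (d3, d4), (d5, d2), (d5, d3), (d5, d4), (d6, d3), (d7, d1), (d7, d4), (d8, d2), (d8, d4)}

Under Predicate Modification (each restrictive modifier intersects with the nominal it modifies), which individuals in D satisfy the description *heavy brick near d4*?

⟦near d4⟧ = {x : ⟨x, d4⟩ ∈ ⟦near⟧} = {d2, d3, d5, d7, d8}
⟦brick⟧ = {d1, d2, d4, d5, d6, d8}
… ∩ ⟦near d4⟧ = {d1, d2, d4, d5, d6, d8} ∩ {d2, d3, d5, d7, d8} = {d2, d5, d8}
… ∩ ⟦heavy⟧ = {d2, d5, d8} ∩ {d2, d3, d4, d5, d7} = {d2, d5}
So ⟦heavy brick near d4⟧ = {d2, d5}.

{d2, d5}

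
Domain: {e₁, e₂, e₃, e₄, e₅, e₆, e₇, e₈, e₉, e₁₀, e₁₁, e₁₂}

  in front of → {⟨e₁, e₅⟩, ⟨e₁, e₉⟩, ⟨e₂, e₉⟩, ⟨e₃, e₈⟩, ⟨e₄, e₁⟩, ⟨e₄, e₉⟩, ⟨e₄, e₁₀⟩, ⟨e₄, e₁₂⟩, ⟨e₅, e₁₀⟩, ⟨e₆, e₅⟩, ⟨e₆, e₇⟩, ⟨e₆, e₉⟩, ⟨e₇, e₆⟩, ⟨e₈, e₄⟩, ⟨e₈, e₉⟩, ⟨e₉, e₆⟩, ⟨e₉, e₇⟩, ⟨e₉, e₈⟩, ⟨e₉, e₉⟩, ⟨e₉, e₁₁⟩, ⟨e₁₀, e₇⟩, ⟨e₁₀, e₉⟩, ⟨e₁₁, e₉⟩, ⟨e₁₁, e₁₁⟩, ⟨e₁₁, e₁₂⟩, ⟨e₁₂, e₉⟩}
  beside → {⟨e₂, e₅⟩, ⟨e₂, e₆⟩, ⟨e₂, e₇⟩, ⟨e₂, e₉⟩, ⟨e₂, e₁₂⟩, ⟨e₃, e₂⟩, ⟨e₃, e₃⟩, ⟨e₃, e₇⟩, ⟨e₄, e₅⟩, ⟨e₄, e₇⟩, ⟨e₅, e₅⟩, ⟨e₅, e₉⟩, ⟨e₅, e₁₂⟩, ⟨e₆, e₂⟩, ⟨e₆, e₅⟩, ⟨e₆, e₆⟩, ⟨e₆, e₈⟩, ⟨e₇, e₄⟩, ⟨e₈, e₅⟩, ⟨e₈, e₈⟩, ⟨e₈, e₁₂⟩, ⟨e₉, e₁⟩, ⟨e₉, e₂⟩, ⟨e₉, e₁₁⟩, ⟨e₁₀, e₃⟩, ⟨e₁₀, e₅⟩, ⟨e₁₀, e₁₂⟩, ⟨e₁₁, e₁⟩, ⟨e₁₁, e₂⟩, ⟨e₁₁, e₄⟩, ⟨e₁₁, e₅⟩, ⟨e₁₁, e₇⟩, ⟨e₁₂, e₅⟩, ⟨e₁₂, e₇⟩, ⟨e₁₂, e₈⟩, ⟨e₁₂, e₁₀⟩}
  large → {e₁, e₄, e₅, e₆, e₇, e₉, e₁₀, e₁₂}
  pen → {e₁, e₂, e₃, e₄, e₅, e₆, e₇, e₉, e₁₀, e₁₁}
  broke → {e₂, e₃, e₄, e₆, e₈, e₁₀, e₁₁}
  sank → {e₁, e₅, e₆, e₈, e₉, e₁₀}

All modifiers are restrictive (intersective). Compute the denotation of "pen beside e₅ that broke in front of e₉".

{e₂, e₄, e₆, e₁₀, e₁₁}

⟦beside e₅⟧ = {x : ⟨x, e₅⟩ ∈ ⟦beside⟧} = {e₂, e₄, e₅, e₆, e₈, e₁₀, e₁₁, e₁₂}
⟦that broke⟧ = ⟦broke⟧ = {e₂, e₃, e₄, e₆, e₈, e₁₀, e₁₁}
⟦in front of e₉⟧ = {x : ⟨x, e₉⟩ ∈ ⟦in front of⟧} = {e₁, e₂, e₄, e₆, e₈, e₉, e₁₀, e₁₁, e₁₂}
⟦pen⟧ = {e₁, e₂, e₃, e₄, e₅, e₆, e₇, e₉, e₁₀, e₁₁}
… ∩ ⟦beside e₅⟧ = {e₁, e₂, e₃, e₄, e₅, e₆, e₇, e₉, e₁₀, e₁₁} ∩ {e₂, e₄, e₅, e₆, e₈, e₁₀, e₁₁, e₁₂} = {e₂, e₄, e₅, e₆, e₁₀, e₁₁}
… ∩ ⟦that broke⟧ = {e₂, e₄, e₅, e₆, e₁₀, e₁₁} ∩ {e₂, e₃, e₄, e₆, e₈, e₁₀, e₁₁} = {e₂, e₄, e₆, e₁₀, e₁₁}
… ∩ ⟦in front of e₉⟧ = {e₂, e₄, e₆, e₁₀, e₁₁} ∩ {e₁, e₂, e₄, e₆, e₈, e₉, e₁₀, e₁₁, e₁₂} = {e₂, e₄, e₆, e₁₀, e₁₁}
So ⟦pen beside e₅ that broke in front of e₉⟧ = {e₂, e₄, e₆, e₁₀, e₁₁}.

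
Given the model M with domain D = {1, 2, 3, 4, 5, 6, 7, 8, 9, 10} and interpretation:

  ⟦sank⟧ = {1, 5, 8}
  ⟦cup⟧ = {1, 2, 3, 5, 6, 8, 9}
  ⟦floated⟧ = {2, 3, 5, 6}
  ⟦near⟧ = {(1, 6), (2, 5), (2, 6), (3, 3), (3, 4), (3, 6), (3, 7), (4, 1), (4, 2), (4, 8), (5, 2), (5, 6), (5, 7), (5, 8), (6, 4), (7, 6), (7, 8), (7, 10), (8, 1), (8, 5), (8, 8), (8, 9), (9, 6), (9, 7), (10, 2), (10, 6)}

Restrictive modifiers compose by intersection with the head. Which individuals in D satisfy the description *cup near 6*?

{1, 2, 3, 5, 9}

⟦near 6⟧ = {x : ⟨x, 6⟩ ∈ ⟦near⟧} = {1, 2, 3, 5, 7, 9, 10}
⟦cup⟧ = {1, 2, 3, 5, 6, 8, 9}
… ∩ ⟦near 6⟧ = {1, 2, 3, 5, 6, 8, 9} ∩ {1, 2, 3, 5, 7, 9, 10} = {1, 2, 3, 5, 9}
So ⟦cup near 6⟧ = {1, 2, 3, 5, 9}.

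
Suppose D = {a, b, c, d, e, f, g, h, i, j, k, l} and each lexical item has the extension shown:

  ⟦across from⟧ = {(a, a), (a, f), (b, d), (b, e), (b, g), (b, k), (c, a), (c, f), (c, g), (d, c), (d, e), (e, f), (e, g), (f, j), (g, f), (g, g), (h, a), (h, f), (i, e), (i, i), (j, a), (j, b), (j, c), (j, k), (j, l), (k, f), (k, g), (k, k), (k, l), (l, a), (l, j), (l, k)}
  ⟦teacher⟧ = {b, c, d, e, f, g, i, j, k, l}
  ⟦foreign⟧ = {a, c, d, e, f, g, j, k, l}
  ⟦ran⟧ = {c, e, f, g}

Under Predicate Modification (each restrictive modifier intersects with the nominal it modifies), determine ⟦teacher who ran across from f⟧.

{c, e, g}

⟦who ran⟧ = ⟦ran⟧ = {c, e, f, g}
⟦across from f⟧ = {x : ⟨x, f⟩ ∈ ⟦across from⟧} = {a, c, e, g, h, k}
⟦teacher⟧ = {b, c, d, e, f, g, i, j, k, l}
… ∩ ⟦who ran⟧ = {b, c, d, e, f, g, i, j, k, l} ∩ {c, e, f, g} = {c, e, f, g}
… ∩ ⟦across from f⟧ = {c, e, f, g} ∩ {a, c, e, g, h, k} = {c, e, g}
So ⟦teacher who ran across from f⟧ = {c, e, g}.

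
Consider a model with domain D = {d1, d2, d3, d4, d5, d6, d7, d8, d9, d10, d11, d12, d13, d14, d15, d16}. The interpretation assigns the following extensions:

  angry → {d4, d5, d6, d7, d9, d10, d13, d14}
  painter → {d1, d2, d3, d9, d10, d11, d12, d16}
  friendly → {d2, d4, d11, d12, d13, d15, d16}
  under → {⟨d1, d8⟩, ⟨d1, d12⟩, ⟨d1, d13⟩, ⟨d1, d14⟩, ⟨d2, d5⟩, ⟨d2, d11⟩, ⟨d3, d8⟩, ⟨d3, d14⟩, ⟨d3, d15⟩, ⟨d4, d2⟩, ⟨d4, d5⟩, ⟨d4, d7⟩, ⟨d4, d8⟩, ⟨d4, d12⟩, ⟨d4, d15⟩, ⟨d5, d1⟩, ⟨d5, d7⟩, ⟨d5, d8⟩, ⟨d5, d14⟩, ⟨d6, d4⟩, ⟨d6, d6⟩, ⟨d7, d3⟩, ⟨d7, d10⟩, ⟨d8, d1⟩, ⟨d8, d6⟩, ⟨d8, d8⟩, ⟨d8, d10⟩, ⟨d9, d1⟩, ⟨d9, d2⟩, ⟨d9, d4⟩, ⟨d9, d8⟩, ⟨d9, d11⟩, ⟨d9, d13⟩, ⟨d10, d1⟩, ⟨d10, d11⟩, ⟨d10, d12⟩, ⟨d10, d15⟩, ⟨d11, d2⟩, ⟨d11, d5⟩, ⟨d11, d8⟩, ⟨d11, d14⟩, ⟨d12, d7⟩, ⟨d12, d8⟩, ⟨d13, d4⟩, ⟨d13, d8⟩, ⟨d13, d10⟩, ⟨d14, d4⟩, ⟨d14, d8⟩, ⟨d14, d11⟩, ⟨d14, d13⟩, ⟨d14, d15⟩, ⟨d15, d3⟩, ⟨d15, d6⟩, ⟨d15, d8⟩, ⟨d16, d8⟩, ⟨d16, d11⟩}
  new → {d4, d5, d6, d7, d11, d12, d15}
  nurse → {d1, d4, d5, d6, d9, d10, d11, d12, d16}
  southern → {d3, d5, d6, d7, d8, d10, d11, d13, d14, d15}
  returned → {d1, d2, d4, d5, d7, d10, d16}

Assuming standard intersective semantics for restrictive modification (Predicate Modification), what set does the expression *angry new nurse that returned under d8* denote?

⟦that returned⟧ = ⟦returned⟧ = {d1, d2, d4, d5, d7, d10, d16}
⟦under d8⟧ = {x : ⟨x, d8⟩ ∈ ⟦under⟧} = {d1, d3, d4, d5, d8, d9, d11, d12, d13, d14, d15, d16}
⟦nurse⟧ = {d1, d4, d5, d6, d9, d10, d11, d12, d16}
… ∩ ⟦that returned⟧ = {d1, d4, d5, d6, d9, d10, d11, d12, d16} ∩ {d1, d2, d4, d5, d7, d10, d16} = {d1, d4, d5, d10, d16}
… ∩ ⟦under d8⟧ = {d1, d4, d5, d10, d16} ∩ {d1, d3, d4, d5, d8, d9, d11, d12, d13, d14, d15, d16} = {d1, d4, d5, d16}
… ∩ ⟦angry⟧ = {d1, d4, d5, d16} ∩ {d4, d5, d6, d7, d9, d10, d13, d14} = {d4, d5}
… ∩ ⟦new⟧ = {d4, d5} ∩ {d4, d5, d6, d7, d11, d12, d15} = {d4, d5}
So ⟦angry new nurse that returned under d8⟧ = {d4, d5}.

{d4, d5}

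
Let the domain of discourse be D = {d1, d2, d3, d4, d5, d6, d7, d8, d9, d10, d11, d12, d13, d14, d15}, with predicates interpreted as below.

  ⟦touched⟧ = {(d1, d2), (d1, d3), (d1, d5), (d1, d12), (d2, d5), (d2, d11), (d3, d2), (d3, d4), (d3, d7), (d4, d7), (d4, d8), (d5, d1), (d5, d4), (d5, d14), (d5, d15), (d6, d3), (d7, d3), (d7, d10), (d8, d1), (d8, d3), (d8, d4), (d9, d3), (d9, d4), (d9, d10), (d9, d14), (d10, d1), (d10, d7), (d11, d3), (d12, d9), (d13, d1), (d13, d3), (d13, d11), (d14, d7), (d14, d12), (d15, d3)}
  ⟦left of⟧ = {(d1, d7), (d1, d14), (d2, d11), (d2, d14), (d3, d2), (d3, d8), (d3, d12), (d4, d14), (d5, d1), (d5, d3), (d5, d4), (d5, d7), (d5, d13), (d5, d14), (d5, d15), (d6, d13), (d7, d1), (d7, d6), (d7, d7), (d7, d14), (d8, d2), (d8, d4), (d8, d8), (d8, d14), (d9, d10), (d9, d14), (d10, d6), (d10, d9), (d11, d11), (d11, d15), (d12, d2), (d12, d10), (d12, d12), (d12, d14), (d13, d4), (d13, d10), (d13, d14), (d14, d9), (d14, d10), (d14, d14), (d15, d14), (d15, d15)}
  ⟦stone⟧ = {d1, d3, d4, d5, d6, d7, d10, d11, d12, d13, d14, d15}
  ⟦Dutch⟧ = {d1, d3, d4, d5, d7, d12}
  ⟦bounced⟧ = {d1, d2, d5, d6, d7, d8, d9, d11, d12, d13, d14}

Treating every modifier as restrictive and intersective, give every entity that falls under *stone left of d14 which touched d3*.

{d1, d7, d13, d15}

⟦left of d14⟧ = {x : ⟨x, d14⟩ ∈ ⟦left of⟧} = {d1, d2, d4, d5, d7, d8, d9, d12, d13, d14, d15}
⟦which touched d3⟧ = {x : ⟨x, d3⟩ ∈ ⟦touched⟧} = {d1, d6, d7, d8, d9, d11, d13, d15}
⟦stone⟧ = {d1, d3, d4, d5, d6, d7, d10, d11, d12, d13, d14, d15}
… ∩ ⟦left of d14⟧ = {d1, d3, d4, d5, d6, d7, d10, d11, d12, d13, d14, d15} ∩ {d1, d2, d4, d5, d7, d8, d9, d12, d13, d14, d15} = {d1, d4, d5, d7, d12, d13, d14, d15}
… ∩ ⟦which touched d3⟧ = {d1, d4, d5, d7, d12, d13, d14, d15} ∩ {d1, d6, d7, d8, d9, d11, d13, d15} = {d1, d7, d13, d15}
So ⟦stone left of d14 which touched d3⟧ = {d1, d7, d13, d15}.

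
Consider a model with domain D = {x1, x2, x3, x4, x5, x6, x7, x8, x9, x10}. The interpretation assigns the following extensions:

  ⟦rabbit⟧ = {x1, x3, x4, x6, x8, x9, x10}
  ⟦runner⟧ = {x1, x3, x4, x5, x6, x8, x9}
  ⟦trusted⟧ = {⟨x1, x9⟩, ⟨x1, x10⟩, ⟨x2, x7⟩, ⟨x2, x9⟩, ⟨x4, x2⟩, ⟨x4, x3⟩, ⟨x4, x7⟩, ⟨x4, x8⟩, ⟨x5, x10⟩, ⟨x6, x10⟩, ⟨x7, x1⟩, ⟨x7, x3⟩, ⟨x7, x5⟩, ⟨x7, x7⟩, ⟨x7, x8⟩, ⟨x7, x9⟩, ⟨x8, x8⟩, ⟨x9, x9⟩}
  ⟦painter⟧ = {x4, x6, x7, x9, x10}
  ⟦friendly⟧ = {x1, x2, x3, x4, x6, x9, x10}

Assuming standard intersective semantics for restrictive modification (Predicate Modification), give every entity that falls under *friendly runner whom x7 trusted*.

{x1, x3, x9}

⟦whom x7 trusted⟧ = {x : ⟨x7, x⟩ ∈ ⟦trusted⟧} = {x1, x3, x5, x7, x8, x9}
⟦runner⟧ = {x1, x3, x4, x5, x6, x8, x9}
… ∩ ⟦whom x7 trusted⟧ = {x1, x3, x4, x5, x6, x8, x9} ∩ {x1, x3, x5, x7, x8, x9} = {x1, x3, x5, x8, x9}
… ∩ ⟦friendly⟧ = {x1, x3, x5, x8, x9} ∩ {x1, x2, x3, x4, x6, x9, x10} = {x1, x3, x9}
So ⟦friendly runner whom x7 trusted⟧ = {x1, x3, x9}.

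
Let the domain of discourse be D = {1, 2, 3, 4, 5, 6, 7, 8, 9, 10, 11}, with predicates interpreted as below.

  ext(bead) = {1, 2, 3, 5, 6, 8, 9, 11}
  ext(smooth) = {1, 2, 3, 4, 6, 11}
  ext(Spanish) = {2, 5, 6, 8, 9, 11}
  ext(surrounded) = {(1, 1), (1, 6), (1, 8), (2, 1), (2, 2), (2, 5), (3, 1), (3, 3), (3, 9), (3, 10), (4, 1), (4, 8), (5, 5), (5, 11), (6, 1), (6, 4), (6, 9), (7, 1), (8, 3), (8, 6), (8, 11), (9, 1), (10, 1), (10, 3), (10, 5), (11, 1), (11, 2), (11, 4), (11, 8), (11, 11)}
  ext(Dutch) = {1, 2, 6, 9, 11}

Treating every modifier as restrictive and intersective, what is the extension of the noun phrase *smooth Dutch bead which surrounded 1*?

⟦which surrounded 1⟧ = {x : ⟨x, 1⟩ ∈ ⟦surrounded⟧} = {1, 2, 3, 4, 6, 7, 9, 10, 11}
⟦bead⟧ = {1, 2, 3, 5, 6, 8, 9, 11}
… ∩ ⟦which surrounded 1⟧ = {1, 2, 3, 5, 6, 8, 9, 11} ∩ {1, 2, 3, 4, 6, 7, 9, 10, 11} = {1, 2, 3, 6, 9, 11}
… ∩ ⟦smooth⟧ = {1, 2, 3, 6, 9, 11} ∩ {1, 2, 3, 4, 6, 11} = {1, 2, 3, 6, 11}
… ∩ ⟦Dutch⟧ = {1, 2, 3, 6, 11} ∩ {1, 2, 6, 9, 11} = {1, 2, 6, 11}
So ⟦smooth Dutch bead which surrounded 1⟧ = {1, 2, 6, 11}.

{1, 2, 6, 11}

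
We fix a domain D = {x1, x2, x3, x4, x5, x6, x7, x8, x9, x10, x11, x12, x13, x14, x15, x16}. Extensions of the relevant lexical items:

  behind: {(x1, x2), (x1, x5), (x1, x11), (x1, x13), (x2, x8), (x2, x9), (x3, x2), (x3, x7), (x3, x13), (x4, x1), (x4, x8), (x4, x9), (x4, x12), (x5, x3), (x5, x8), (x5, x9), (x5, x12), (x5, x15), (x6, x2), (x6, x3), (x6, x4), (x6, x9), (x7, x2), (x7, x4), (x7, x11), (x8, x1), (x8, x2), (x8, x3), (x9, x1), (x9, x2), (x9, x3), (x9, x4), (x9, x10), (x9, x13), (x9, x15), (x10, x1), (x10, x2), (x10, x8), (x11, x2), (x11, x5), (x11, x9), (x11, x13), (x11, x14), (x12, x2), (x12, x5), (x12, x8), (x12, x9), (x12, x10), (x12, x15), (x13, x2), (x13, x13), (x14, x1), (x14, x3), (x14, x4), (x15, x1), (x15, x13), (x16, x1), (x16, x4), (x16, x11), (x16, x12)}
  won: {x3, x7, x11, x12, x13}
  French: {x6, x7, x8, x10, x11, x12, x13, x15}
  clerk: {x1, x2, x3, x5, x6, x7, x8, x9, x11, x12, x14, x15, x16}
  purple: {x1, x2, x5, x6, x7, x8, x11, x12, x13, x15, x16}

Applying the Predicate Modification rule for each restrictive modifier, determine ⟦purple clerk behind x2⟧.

⟦behind x2⟧ = {x : ⟨x, x2⟩ ∈ ⟦behind⟧} = {x1, x3, x6, x7, x8, x9, x10, x11, x12, x13}
⟦clerk⟧ = {x1, x2, x3, x5, x6, x7, x8, x9, x11, x12, x14, x15, x16}
… ∩ ⟦behind x2⟧ = {x1, x2, x3, x5, x6, x7, x8, x9, x11, x12, x14, x15, x16} ∩ {x1, x3, x6, x7, x8, x9, x10, x11, x12, x13} = {x1, x3, x6, x7, x8, x9, x11, x12}
… ∩ ⟦purple⟧ = {x1, x3, x6, x7, x8, x9, x11, x12} ∩ {x1, x2, x5, x6, x7, x8, x11, x12, x13, x15, x16} = {x1, x6, x7, x8, x11, x12}
So ⟦purple clerk behind x2⟧ = {x1, x6, x7, x8, x11, x12}.

{x1, x6, x7, x8, x11, x12}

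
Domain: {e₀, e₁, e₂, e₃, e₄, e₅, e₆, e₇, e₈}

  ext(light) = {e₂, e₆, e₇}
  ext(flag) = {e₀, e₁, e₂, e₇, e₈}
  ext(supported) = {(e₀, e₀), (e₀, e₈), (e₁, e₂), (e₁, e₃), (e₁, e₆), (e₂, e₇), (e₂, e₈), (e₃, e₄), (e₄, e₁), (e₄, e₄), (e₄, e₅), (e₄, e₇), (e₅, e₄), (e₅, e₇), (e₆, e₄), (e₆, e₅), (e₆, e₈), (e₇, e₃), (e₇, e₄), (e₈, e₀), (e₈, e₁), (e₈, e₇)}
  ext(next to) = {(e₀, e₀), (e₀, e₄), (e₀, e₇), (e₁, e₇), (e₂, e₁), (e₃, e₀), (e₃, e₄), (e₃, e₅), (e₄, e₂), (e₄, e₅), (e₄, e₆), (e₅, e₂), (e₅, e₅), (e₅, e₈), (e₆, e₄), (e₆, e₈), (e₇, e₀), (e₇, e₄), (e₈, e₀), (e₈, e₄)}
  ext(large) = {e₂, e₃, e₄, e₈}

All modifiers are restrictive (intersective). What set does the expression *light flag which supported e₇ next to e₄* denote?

⟦which supported e₇⟧ = {x : ⟨x, e₇⟩ ∈ ⟦supported⟧} = {e₂, e₄, e₅, e₈}
⟦next to e₄⟧ = {x : ⟨x, e₄⟩ ∈ ⟦next to⟧} = {e₀, e₃, e₆, e₇, e₈}
⟦flag⟧ = {e₀, e₁, e₂, e₇, e₈}
… ∩ ⟦which supported e₇⟧ = {e₀, e₁, e₂, e₇, e₈} ∩ {e₂, e₄, e₅, e₈} = {e₂, e₈}
… ∩ ⟦next to e₄⟧ = {e₂, e₈} ∩ {e₀, e₃, e₆, e₇, e₈} = {e₈}
… ∩ ⟦light⟧ = {e₈} ∩ {e₂, e₆, e₇} = ∅
So ⟦light flag which supported e₇ next to e₄⟧ = { }.

{ }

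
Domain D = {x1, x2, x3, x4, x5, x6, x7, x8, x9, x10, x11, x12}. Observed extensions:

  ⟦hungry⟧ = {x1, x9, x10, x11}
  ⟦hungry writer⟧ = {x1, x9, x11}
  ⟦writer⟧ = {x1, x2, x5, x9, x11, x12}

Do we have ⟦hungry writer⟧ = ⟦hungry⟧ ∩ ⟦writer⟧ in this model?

⟦hungry⟧ ∩ ⟦writer⟧ = {x1, x9, x10, x11} ∩ {x1, x2, x5, x9, x11, x12} = {x1, x9, x11}
Observed ⟦hungry writer⟧ = {x1, x9, x11}.
These coincide, so the modifier is intersective here.

yes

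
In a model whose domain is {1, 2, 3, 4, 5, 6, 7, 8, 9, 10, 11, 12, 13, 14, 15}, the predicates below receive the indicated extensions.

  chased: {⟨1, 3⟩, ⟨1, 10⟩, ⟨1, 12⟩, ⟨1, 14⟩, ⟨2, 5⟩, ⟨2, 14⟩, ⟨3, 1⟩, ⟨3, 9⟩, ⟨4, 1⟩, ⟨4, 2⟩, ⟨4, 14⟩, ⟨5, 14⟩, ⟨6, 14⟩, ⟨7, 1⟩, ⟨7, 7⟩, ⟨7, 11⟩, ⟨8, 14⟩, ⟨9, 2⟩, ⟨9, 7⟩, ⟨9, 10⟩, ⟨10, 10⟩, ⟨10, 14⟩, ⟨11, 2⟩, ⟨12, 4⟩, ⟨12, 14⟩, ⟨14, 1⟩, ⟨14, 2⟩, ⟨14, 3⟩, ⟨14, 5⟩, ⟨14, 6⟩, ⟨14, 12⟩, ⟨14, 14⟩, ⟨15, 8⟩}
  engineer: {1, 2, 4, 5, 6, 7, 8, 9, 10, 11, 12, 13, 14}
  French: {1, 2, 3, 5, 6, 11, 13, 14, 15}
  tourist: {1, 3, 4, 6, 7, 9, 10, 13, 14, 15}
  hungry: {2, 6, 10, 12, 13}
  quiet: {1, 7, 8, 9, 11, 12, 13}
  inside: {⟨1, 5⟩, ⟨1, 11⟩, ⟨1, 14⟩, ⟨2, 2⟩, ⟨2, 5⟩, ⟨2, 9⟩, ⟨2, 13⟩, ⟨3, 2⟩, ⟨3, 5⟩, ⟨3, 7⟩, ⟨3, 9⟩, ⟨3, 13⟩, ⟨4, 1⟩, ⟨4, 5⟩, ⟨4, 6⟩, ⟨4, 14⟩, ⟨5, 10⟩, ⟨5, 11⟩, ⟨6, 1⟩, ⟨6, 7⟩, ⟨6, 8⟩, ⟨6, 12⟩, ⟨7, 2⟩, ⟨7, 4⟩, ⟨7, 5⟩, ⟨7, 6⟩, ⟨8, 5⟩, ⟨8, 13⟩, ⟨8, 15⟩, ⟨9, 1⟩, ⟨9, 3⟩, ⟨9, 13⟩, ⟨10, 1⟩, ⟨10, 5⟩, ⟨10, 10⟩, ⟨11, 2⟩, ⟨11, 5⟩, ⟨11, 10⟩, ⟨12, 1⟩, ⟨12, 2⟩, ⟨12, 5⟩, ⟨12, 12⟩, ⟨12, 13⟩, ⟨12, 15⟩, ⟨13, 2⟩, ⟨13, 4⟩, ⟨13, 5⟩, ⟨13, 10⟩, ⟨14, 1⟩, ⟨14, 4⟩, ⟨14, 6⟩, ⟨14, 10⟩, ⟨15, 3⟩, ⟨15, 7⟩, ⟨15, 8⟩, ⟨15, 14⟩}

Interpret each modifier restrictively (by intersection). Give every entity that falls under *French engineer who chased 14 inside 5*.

⟦who chased 14⟧ = {x : ⟨x, 14⟩ ∈ ⟦chased⟧} = {1, 2, 4, 5, 6, 8, 10, 12, 14}
⟦inside 5⟧ = {x : ⟨x, 5⟩ ∈ ⟦inside⟧} = {1, 2, 3, 4, 7, 8, 10, 11, 12, 13}
⟦engineer⟧ = {1, 2, 4, 5, 6, 7, 8, 9, 10, 11, 12, 13, 14}
… ∩ ⟦who chased 14⟧ = {1, 2, 4, 5, 6, 7, 8, 9, 10, 11, 12, 13, 14} ∩ {1, 2, 4, 5, 6, 8, 10, 12, 14} = {1, 2, 4, 5, 6, 8, 10, 12, 14}
… ∩ ⟦inside 5⟧ = {1, 2, 4, 5, 6, 8, 10, 12, 14} ∩ {1, 2, 3, 4, 7, 8, 10, 11, 12, 13} = {1, 2, 4, 8, 10, 12}
… ∩ ⟦French⟧ = {1, 2, 4, 8, 10, 12} ∩ {1, 2, 3, 5, 6, 11, 13, 14, 15} = {1, 2}
So ⟦French engineer who chased 14 inside 5⟧ = {1, 2}.

{1, 2}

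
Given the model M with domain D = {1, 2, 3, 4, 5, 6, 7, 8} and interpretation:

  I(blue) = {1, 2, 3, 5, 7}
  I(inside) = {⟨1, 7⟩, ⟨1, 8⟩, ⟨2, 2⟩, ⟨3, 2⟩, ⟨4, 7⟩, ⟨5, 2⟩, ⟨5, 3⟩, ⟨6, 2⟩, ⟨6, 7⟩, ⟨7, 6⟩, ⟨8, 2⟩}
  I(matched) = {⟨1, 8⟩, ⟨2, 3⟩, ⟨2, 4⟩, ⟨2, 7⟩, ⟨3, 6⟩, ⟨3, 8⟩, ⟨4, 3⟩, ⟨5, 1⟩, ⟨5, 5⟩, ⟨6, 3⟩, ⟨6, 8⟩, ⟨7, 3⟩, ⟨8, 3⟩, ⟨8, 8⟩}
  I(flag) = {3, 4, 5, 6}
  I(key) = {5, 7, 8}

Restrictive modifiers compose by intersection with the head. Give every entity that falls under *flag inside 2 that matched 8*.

{3, 6}

⟦inside 2⟧ = {x : ⟨x, 2⟩ ∈ ⟦inside⟧} = {2, 3, 5, 6, 8}
⟦that matched 8⟧ = {x : ⟨x, 8⟩ ∈ ⟦matched⟧} = {1, 3, 6, 8}
⟦flag⟧ = {3, 4, 5, 6}
… ∩ ⟦inside 2⟧ = {3, 4, 5, 6} ∩ {2, 3, 5, 6, 8} = {3, 5, 6}
… ∩ ⟦that matched 8⟧ = {3, 5, 6} ∩ {1, 3, 6, 8} = {3, 6}
So ⟦flag inside 2 that matched 8⟧ = {3, 6}.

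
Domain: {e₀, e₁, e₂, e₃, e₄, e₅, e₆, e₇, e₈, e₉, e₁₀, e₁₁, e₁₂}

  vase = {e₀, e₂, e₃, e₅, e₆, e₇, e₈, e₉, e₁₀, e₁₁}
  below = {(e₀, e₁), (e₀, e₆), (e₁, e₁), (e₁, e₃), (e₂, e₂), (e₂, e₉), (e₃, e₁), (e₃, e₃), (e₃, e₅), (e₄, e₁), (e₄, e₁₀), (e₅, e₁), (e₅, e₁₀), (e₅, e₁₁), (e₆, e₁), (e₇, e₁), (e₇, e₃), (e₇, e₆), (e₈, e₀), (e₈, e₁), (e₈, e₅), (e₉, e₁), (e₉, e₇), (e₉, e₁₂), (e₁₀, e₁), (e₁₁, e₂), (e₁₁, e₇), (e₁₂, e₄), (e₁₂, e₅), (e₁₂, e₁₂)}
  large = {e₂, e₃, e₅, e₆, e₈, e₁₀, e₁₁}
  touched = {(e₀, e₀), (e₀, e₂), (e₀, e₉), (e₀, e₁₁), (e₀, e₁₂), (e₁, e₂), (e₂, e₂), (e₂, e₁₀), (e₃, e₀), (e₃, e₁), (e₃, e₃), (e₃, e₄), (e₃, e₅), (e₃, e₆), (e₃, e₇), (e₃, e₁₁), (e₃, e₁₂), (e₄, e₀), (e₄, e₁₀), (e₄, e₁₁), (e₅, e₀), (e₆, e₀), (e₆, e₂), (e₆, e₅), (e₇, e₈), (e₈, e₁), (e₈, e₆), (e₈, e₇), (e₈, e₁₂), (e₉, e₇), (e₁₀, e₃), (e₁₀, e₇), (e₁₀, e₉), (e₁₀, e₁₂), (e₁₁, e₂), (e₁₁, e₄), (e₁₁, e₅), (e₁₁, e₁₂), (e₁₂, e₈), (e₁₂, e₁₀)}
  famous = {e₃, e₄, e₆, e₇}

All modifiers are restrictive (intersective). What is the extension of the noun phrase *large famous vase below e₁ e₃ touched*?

⟦below e₁⟧ = {x : ⟨x, e₁⟩ ∈ ⟦below⟧} = {e₀, e₁, e₃, e₄, e₅, e₆, e₇, e₈, e₉, e₁₀}
⟦e₃ touched⟧ = {x : ⟨e₃, x⟩ ∈ ⟦touched⟧} = {e₀, e₁, e₃, e₄, e₅, e₆, e₇, e₁₁, e₁₂}
⟦vase⟧ = {e₀, e₂, e₃, e₅, e₆, e₇, e₈, e₉, e₁₀, e₁₁}
… ∩ ⟦below e₁⟧ = {e₀, e₂, e₃, e₅, e₆, e₇, e₈, e₉, e₁₀, e₁₁} ∩ {e₀, e₁, e₃, e₄, e₅, e₆, e₇, e₈, e₉, e₁₀} = {e₀, e₃, e₅, e₆, e₇, e₈, e₉, e₁₀}
… ∩ ⟦e₃ touched⟧ = {e₀, e₃, e₅, e₆, e₇, e₈, e₉, e₁₀} ∩ {e₀, e₁, e₃, e₄, e₅, e₆, e₇, e₁₁, e₁₂} = {e₀, e₃, e₅, e₆, e₇}
… ∩ ⟦large⟧ = {e₀, e₃, e₅, e₆, e₇} ∩ {e₂, e₃, e₅, e₆, e₈, e₁₀, e₁₁} = {e₃, e₅, e₆}
… ∩ ⟦famous⟧ = {e₃, e₅, e₆} ∩ {e₃, e₄, e₆, e₇} = {e₃, e₆}
So ⟦large famous vase below e₁ e₃ touched⟧ = {e₃, e₆}.

{e₃, e₆}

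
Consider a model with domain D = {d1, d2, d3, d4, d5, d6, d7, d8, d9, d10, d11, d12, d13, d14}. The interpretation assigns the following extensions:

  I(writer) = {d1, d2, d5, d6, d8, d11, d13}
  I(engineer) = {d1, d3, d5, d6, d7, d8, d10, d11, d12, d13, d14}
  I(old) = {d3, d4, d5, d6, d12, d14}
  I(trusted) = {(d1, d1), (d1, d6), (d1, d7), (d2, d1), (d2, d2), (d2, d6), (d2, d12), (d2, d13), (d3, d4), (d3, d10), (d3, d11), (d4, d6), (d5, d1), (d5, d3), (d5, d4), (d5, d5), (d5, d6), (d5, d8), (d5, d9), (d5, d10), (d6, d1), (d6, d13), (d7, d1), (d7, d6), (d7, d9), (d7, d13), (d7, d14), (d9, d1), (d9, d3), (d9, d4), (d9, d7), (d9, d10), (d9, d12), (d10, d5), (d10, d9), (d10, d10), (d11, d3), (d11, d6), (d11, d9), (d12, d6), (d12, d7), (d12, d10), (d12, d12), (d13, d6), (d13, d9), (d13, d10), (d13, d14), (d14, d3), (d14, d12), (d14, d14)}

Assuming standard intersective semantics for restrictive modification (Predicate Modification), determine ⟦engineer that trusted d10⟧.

{d3, d5, d10, d12, d13}

⟦that trusted d10⟧ = {x : ⟨x, d10⟩ ∈ ⟦trusted⟧} = {d3, d5, d9, d10, d12, d13}
⟦engineer⟧ = {d1, d3, d5, d6, d7, d8, d10, d11, d12, d13, d14}
… ∩ ⟦that trusted d10⟧ = {d1, d3, d5, d6, d7, d8, d10, d11, d12, d13, d14} ∩ {d3, d5, d9, d10, d12, d13} = {d3, d5, d10, d12, d13}
So ⟦engineer that trusted d10⟧ = {d3, d5, d10, d12, d13}.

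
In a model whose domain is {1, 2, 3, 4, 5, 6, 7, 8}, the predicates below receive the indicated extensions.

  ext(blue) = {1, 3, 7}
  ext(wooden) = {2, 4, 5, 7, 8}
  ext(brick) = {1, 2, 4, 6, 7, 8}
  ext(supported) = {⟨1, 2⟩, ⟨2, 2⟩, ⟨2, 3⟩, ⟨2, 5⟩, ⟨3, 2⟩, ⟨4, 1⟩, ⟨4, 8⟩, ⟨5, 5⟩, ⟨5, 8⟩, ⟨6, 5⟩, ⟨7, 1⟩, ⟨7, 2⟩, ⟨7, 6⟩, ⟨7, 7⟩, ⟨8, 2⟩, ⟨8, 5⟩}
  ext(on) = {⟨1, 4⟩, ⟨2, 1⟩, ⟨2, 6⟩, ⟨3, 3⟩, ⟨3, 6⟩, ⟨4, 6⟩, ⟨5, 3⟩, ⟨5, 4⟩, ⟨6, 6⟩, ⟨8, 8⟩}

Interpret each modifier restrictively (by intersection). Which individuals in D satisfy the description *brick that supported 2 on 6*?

⟦that supported 2⟧ = {x : ⟨x, 2⟩ ∈ ⟦supported⟧} = {1, 2, 3, 7, 8}
⟦on 6⟧ = {x : ⟨x, 6⟩ ∈ ⟦on⟧} = {2, 3, 4, 6}
⟦brick⟧ = {1, 2, 4, 6, 7, 8}
… ∩ ⟦that supported 2⟧ = {1, 2, 4, 6, 7, 8} ∩ {1, 2, 3, 7, 8} = {1, 2, 7, 8}
… ∩ ⟦on 6⟧ = {1, 2, 7, 8} ∩ {2, 3, 4, 6} = {2}
So ⟦brick that supported 2 on 6⟧ = {2}.

{2}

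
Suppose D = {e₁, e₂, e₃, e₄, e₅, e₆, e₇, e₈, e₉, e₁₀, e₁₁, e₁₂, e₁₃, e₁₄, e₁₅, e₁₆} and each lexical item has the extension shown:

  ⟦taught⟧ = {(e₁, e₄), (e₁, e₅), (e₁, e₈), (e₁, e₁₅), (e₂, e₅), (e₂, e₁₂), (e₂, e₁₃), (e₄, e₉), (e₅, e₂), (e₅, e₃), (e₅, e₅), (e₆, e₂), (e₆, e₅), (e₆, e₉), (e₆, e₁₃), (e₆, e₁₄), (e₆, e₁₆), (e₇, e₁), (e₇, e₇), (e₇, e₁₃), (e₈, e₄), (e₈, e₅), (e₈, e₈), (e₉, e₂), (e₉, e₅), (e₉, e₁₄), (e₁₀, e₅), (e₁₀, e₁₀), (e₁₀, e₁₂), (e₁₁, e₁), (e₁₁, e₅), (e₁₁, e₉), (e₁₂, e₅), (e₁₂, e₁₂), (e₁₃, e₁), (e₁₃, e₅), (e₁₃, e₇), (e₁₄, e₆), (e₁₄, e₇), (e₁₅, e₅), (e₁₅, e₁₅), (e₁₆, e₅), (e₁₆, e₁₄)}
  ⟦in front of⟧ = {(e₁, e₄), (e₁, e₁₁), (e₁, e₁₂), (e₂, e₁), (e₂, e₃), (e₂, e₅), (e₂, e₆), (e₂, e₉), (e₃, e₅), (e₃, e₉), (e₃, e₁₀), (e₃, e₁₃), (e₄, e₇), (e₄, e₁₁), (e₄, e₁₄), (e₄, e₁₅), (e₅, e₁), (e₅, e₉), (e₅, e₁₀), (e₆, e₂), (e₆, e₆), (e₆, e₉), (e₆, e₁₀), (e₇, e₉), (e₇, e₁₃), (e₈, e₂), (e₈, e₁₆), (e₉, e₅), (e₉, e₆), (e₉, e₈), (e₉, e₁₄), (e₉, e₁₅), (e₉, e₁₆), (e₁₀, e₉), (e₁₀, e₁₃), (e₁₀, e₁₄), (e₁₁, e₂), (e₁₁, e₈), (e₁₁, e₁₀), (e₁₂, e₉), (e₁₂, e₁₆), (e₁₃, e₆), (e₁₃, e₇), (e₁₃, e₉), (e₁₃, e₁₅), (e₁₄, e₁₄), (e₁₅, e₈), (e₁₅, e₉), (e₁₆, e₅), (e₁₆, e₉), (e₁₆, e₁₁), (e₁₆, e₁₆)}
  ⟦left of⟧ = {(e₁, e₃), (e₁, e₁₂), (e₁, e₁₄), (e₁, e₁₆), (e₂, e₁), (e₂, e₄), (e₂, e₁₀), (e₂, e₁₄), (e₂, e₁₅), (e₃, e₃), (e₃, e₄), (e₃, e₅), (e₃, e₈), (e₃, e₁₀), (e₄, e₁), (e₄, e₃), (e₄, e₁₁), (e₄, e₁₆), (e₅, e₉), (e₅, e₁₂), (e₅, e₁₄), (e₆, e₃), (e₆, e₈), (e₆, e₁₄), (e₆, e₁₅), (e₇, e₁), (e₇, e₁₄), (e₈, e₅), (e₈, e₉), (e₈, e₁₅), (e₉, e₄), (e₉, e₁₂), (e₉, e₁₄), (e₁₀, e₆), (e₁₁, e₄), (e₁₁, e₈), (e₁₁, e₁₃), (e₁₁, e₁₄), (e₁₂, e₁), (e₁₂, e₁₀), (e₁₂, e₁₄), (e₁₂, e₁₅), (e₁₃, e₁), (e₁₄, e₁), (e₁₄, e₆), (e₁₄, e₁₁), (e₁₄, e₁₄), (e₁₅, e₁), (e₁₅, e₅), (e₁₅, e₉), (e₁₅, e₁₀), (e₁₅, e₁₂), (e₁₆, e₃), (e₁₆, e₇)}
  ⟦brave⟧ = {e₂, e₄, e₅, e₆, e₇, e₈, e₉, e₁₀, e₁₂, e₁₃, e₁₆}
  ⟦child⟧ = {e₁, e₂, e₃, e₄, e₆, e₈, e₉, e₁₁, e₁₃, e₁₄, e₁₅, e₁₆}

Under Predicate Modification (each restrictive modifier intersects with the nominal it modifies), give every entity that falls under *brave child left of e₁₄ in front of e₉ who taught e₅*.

⟦left of e₁₄⟧ = {x : ⟨x, e₁₄⟩ ∈ ⟦left of⟧} = {e₁, e₂, e₅, e₆, e₇, e₉, e₁₁, e₁₂, e₁₄}
⟦in front of e₉⟧ = {x : ⟨x, e₉⟩ ∈ ⟦in front of⟧} = {e₂, e₃, e₅, e₆, e₇, e₁₀, e₁₂, e₁₃, e₁₅, e₁₆}
⟦who taught e₅⟧ = {x : ⟨x, e₅⟩ ∈ ⟦taught⟧} = {e₁, e₂, e₅, e₆, e₈, e₉, e₁₀, e₁₁, e₁₂, e₁₃, e₁₅, e₁₆}
⟦child⟧ = {e₁, e₂, e₃, e₄, e₆, e₈, e₉, e₁₁, e₁₃, e₁₄, e₁₅, e₁₆}
… ∩ ⟦left of e₁₄⟧ = {e₁, e₂, e₃, e₄, e₆, e₈, e₉, e₁₁, e₁₃, e₁₄, e₁₅, e₁₆} ∩ {e₁, e₂, e₅, e₆, e₇, e₉, e₁₁, e₁₂, e₁₄} = {e₁, e₂, e₆, e₉, e₁₁, e₁₄}
… ∩ ⟦in front of e₉⟧ = {e₁, e₂, e₆, e₉, e₁₁, e₁₄} ∩ {e₂, e₃, e₅, e₆, e₇, e₁₀, e₁₂, e₁₃, e₁₅, e₁₆} = {e₂, e₆}
… ∩ ⟦who taught e₅⟧ = {e₂, e₆} ∩ {e₁, e₂, e₅, e₆, e₈, e₉, e₁₀, e₁₁, e₁₂, e₁₃, e₁₅, e₁₆} = {e₂, e₆}
… ∩ ⟦brave⟧ = {e₂, e₆} ∩ {e₂, e₄, e₅, e₆, e₇, e₈, e₉, e₁₀, e₁₂, e₁₃, e₁₆} = {e₂, e₆}
So ⟦brave child left of e₁₄ in front of e₉ who taught e₅⟧ = {e₂, e₆}.

{e₂, e₆}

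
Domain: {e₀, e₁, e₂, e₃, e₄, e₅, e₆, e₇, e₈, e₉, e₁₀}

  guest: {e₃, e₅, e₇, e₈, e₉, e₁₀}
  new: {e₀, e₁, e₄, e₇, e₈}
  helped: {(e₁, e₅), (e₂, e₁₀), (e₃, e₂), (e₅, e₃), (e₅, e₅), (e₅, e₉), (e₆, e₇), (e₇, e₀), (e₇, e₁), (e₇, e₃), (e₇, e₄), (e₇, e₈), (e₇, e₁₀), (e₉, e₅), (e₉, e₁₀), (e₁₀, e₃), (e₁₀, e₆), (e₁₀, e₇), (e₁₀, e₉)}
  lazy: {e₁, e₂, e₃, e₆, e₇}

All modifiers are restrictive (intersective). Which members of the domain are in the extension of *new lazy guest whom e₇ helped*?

{ }

⟦whom e₇ helped⟧ = {x : ⟨e₇, x⟩ ∈ ⟦helped⟧} = {e₀, e₁, e₃, e₄, e₈, e₁₀}
⟦guest⟧ = {e₃, e₅, e₇, e₈, e₉, e₁₀}
… ∩ ⟦whom e₇ helped⟧ = {e₃, e₅, e₇, e₈, e₉, e₁₀} ∩ {e₀, e₁, e₃, e₄, e₈, e₁₀} = {e₃, e₈, e₁₀}
… ∩ ⟦new⟧ = {e₃, e₈, e₁₀} ∩ {e₀, e₁, e₄, e₇, e₈} = {e₈}
… ∩ ⟦lazy⟧ = {e₈} ∩ {e₁, e₂, e₃, e₆, e₇} = ∅
So ⟦new lazy guest whom e₇ helped⟧ = { }.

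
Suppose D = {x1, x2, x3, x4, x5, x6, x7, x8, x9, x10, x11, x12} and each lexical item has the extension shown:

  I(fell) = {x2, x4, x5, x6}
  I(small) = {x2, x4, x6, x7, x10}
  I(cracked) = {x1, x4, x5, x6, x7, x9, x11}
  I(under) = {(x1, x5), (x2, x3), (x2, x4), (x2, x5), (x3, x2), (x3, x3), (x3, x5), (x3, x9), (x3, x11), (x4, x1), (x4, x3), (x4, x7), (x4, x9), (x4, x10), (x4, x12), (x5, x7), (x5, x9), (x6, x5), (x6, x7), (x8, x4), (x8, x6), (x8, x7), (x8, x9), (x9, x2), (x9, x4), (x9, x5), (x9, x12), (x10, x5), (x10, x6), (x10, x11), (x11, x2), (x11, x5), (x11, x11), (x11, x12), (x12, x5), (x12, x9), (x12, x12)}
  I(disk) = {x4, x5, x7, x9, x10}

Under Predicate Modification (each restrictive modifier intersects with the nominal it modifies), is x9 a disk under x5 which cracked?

⟦under x5⟧ = {x : ⟨x, x5⟩ ∈ ⟦under⟧} = {x1, x2, x3, x6, x9, x10, x11, x12}
⟦which cracked⟧ = ⟦cracked⟧ = {x1, x4, x5, x6, x7, x9, x11}
⟦disk⟧ = {x4, x5, x7, x9, x10}
… ∩ ⟦under x5⟧ = {x4, x5, x7, x9, x10} ∩ {x1, x2, x3, x6, x9, x10, x11, x12} = {x9, x10}
… ∩ ⟦which cracked⟧ = {x9, x10} ∩ {x1, x4, x5, x6, x7, x9, x11} = {x9}
⟦disk under x5 which cracked⟧ = {x9}; x9 ∈ this set.

yes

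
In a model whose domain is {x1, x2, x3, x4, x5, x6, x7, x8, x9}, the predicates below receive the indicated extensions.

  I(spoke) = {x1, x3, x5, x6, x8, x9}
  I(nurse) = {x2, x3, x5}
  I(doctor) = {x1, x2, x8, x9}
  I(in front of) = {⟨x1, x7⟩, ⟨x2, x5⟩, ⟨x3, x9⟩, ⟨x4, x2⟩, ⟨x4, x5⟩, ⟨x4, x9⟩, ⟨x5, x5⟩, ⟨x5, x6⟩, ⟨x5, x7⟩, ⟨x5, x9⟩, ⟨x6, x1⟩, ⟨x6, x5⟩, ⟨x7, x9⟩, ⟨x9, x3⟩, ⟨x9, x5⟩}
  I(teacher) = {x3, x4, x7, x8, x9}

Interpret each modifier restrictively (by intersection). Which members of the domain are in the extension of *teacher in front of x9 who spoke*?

⟦in front of x9⟧ = {x : ⟨x, x9⟩ ∈ ⟦in front of⟧} = {x3, x4, x5, x7}
⟦who spoke⟧ = ⟦spoke⟧ = {x1, x3, x5, x6, x8, x9}
⟦teacher⟧ = {x3, x4, x7, x8, x9}
… ∩ ⟦in front of x9⟧ = {x3, x4, x7, x8, x9} ∩ {x3, x4, x5, x7} = {x3, x4, x7}
… ∩ ⟦who spoke⟧ = {x3, x4, x7} ∩ {x1, x3, x5, x6, x8, x9} = {x3}
So ⟦teacher in front of x9 who spoke⟧ = {x3}.

{x3}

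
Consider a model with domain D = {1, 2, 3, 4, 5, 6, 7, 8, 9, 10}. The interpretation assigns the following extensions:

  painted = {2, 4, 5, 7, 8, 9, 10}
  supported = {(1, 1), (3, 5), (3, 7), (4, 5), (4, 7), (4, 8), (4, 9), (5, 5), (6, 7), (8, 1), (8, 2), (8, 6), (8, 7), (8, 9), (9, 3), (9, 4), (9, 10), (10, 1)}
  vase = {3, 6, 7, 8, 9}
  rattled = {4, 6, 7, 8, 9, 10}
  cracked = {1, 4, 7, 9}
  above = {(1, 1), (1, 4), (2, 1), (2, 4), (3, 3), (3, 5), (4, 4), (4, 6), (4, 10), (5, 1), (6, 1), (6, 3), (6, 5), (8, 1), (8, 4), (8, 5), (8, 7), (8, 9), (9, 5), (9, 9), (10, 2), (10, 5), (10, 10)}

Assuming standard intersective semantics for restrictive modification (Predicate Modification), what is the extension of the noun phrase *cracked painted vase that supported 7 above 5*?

{ }

⟦that supported 7⟧ = {x : ⟨x, 7⟩ ∈ ⟦supported⟧} = {3, 4, 6, 8}
⟦above 5⟧ = {x : ⟨x, 5⟩ ∈ ⟦above⟧} = {3, 6, 8, 9, 10}
⟦vase⟧ = {3, 6, 7, 8, 9}
… ∩ ⟦that supported 7⟧ = {3, 6, 7, 8, 9} ∩ {3, 4, 6, 8} = {3, 6, 8}
… ∩ ⟦above 5⟧ = {3, 6, 8} ∩ {3, 6, 8, 9, 10} = {3, 6, 8}
… ∩ ⟦cracked⟧ = {3, 6, 8} ∩ {1, 4, 7, 9} = ∅
… ∩ ⟦painted⟧ = ∅ ∩ {2, 4, 5, 7, 8, 9, 10} = ∅
So ⟦cracked painted vase that supported 7 above 5⟧ = { }.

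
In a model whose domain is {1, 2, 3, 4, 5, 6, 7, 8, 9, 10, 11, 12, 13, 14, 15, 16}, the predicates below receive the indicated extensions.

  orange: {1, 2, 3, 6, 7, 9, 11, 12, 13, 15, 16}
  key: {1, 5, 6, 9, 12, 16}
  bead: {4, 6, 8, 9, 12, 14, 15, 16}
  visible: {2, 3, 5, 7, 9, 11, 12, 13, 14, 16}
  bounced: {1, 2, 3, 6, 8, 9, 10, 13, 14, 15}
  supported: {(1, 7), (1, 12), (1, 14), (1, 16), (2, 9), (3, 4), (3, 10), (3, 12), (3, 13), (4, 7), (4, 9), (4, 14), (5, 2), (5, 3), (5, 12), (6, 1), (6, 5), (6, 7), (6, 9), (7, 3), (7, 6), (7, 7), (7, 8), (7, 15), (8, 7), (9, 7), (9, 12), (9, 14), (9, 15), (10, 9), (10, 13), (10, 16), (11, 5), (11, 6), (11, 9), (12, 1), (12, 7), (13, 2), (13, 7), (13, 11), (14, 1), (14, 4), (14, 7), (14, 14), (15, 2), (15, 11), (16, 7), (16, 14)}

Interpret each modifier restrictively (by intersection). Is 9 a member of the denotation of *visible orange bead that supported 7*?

yes

⟦that supported 7⟧ = {x : ⟨x, 7⟩ ∈ ⟦supported⟧} = {1, 4, 6, 7, 8, 9, 12, 13, 14, 16}
⟦bead⟧ = {4, 6, 8, 9, 12, 14, 15, 16}
… ∩ ⟦that supported 7⟧ = {4, 6, 8, 9, 12, 14, 15, 16} ∩ {1, 4, 6, 7, 8, 9, 12, 13, 14, 16} = {4, 6, 8, 9, 12, 14, 16}
… ∩ ⟦visible⟧ = {4, 6, 8, 9, 12, 14, 16} ∩ {2, 3, 5, 7, 9, 11, 12, 13, 14, 16} = {9, 12, 14, 16}
… ∩ ⟦orange⟧ = {9, 12, 14, 16} ∩ {1, 2, 3, 6, 7, 9, 11, 12, 13, 15, 16} = {9, 12, 16}
⟦visible orange bead that supported 7⟧ = {9, 12, 16}; 9 ∈ this set.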